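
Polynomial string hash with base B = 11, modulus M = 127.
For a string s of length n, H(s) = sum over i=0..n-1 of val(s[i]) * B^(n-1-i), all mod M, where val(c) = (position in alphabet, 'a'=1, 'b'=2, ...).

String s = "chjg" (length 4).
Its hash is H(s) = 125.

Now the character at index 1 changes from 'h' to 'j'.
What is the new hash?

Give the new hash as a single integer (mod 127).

Answer: 113

Derivation:
val('h') = 8, val('j') = 10
Position k = 1, exponent = n-1-k = 2
B^2 mod M = 11^2 mod 127 = 121
Delta = (10 - 8) * 121 mod 127 = 115
New hash = (125 + 115) mod 127 = 113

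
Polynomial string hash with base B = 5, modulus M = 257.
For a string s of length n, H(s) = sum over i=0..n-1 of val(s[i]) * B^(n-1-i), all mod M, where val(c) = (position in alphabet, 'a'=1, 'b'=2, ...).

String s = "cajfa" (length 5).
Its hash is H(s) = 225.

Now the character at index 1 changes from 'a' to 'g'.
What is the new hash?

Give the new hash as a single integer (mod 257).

val('a') = 1, val('g') = 7
Position k = 1, exponent = n-1-k = 3
B^3 mod M = 5^3 mod 257 = 125
Delta = (7 - 1) * 125 mod 257 = 236
New hash = (225 + 236) mod 257 = 204

Answer: 204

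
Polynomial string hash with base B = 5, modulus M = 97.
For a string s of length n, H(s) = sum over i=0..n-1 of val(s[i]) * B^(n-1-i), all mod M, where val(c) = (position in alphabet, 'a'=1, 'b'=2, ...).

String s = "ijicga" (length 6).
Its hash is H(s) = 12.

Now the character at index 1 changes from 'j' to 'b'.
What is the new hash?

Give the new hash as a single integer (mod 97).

val('j') = 10, val('b') = 2
Position k = 1, exponent = n-1-k = 4
B^4 mod M = 5^4 mod 97 = 43
Delta = (2 - 10) * 43 mod 97 = 44
New hash = (12 + 44) mod 97 = 56

Answer: 56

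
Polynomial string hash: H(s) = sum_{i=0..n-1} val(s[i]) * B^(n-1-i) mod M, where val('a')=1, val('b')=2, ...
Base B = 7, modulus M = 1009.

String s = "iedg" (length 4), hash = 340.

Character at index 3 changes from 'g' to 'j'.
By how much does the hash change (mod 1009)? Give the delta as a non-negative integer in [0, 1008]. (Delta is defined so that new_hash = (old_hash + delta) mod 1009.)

Delta formula: (val(new) - val(old)) * B^(n-1-k) mod M
  val('j') - val('g') = 10 - 7 = 3
  B^(n-1-k) = 7^0 mod 1009 = 1
  Delta = 3 * 1 mod 1009 = 3

Answer: 3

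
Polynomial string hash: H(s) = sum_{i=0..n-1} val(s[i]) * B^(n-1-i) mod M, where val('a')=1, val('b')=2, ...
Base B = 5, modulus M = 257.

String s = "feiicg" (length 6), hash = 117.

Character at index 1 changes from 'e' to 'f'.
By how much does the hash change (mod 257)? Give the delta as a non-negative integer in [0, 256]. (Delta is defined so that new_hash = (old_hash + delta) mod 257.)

Delta formula: (val(new) - val(old)) * B^(n-1-k) mod M
  val('f') - val('e') = 6 - 5 = 1
  B^(n-1-k) = 5^4 mod 257 = 111
  Delta = 1 * 111 mod 257 = 111

Answer: 111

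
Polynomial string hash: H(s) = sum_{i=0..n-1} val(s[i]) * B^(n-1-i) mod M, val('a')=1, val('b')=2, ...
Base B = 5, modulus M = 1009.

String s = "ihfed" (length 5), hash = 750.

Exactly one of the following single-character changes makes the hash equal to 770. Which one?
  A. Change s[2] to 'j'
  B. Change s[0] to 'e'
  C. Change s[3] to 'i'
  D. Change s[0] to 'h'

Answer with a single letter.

Option A: s[2]='f'->'j', delta=(10-6)*5^2 mod 1009 = 100, hash=750+100 mod 1009 = 850
Option B: s[0]='i'->'e', delta=(5-9)*5^4 mod 1009 = 527, hash=750+527 mod 1009 = 268
Option C: s[3]='e'->'i', delta=(9-5)*5^1 mod 1009 = 20, hash=750+20 mod 1009 = 770 <-- target
Option D: s[0]='i'->'h', delta=(8-9)*5^4 mod 1009 = 384, hash=750+384 mod 1009 = 125

Answer: C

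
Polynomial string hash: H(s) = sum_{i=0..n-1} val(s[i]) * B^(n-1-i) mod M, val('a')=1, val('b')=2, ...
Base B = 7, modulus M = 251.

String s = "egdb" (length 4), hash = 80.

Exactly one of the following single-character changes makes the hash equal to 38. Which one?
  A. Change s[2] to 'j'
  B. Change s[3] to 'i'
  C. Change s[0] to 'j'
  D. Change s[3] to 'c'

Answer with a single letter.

Answer: C

Derivation:
Option A: s[2]='d'->'j', delta=(10-4)*7^1 mod 251 = 42, hash=80+42 mod 251 = 122
Option B: s[3]='b'->'i', delta=(9-2)*7^0 mod 251 = 7, hash=80+7 mod 251 = 87
Option C: s[0]='e'->'j', delta=(10-5)*7^3 mod 251 = 209, hash=80+209 mod 251 = 38 <-- target
Option D: s[3]='b'->'c', delta=(3-2)*7^0 mod 251 = 1, hash=80+1 mod 251 = 81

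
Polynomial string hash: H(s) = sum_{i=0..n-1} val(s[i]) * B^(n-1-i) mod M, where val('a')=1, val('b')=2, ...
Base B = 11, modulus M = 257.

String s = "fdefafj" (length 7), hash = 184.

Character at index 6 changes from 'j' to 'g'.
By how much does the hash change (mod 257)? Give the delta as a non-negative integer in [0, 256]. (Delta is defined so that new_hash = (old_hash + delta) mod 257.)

Answer: 254

Derivation:
Delta formula: (val(new) - val(old)) * B^(n-1-k) mod M
  val('g') - val('j') = 7 - 10 = -3
  B^(n-1-k) = 11^0 mod 257 = 1
  Delta = -3 * 1 mod 257 = 254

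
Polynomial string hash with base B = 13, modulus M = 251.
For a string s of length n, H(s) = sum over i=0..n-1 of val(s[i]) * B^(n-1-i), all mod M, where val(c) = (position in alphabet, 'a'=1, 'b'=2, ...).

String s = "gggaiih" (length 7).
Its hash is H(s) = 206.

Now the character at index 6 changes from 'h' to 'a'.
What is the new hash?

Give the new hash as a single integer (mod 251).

Answer: 199

Derivation:
val('h') = 8, val('a') = 1
Position k = 6, exponent = n-1-k = 0
B^0 mod M = 13^0 mod 251 = 1
Delta = (1 - 8) * 1 mod 251 = 244
New hash = (206 + 244) mod 251 = 199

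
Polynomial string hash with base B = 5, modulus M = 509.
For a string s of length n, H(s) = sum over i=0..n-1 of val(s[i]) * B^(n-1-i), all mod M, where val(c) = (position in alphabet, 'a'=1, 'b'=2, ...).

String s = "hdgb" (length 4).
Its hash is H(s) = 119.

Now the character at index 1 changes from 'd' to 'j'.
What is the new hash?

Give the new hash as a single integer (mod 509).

val('d') = 4, val('j') = 10
Position k = 1, exponent = n-1-k = 2
B^2 mod M = 5^2 mod 509 = 25
Delta = (10 - 4) * 25 mod 509 = 150
New hash = (119 + 150) mod 509 = 269

Answer: 269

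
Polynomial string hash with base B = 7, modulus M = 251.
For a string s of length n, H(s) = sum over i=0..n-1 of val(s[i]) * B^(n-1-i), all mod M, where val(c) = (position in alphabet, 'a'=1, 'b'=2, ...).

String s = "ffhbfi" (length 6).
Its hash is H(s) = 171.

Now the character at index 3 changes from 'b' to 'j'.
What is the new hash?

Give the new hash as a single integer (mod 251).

Answer: 61

Derivation:
val('b') = 2, val('j') = 10
Position k = 3, exponent = n-1-k = 2
B^2 mod M = 7^2 mod 251 = 49
Delta = (10 - 2) * 49 mod 251 = 141
New hash = (171 + 141) mod 251 = 61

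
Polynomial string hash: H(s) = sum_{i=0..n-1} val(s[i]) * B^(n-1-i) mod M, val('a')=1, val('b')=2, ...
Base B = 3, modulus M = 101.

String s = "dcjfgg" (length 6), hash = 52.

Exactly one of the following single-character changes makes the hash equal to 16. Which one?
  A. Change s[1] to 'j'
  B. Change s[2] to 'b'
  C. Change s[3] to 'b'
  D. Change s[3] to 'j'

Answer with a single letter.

Answer: C

Derivation:
Option A: s[1]='c'->'j', delta=(10-3)*3^4 mod 101 = 62, hash=52+62 mod 101 = 13
Option B: s[2]='j'->'b', delta=(2-10)*3^3 mod 101 = 87, hash=52+87 mod 101 = 38
Option C: s[3]='f'->'b', delta=(2-6)*3^2 mod 101 = 65, hash=52+65 mod 101 = 16 <-- target
Option D: s[3]='f'->'j', delta=(10-6)*3^2 mod 101 = 36, hash=52+36 mod 101 = 88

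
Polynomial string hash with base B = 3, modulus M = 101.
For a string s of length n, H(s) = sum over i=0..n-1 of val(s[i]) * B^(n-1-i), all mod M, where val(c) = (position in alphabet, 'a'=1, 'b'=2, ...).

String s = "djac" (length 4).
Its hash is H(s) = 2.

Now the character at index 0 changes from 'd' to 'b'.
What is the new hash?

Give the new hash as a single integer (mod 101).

Answer: 49

Derivation:
val('d') = 4, val('b') = 2
Position k = 0, exponent = n-1-k = 3
B^3 mod M = 3^3 mod 101 = 27
Delta = (2 - 4) * 27 mod 101 = 47
New hash = (2 + 47) mod 101 = 49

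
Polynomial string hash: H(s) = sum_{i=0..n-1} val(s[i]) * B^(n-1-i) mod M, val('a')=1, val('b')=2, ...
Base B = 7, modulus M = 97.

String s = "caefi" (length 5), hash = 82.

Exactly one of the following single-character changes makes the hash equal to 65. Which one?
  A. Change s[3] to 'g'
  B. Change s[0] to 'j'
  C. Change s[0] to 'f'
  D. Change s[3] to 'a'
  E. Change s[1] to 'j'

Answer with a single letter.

Answer: E

Derivation:
Option A: s[3]='f'->'g', delta=(7-6)*7^1 mod 97 = 7, hash=82+7 mod 97 = 89
Option B: s[0]='c'->'j', delta=(10-3)*7^4 mod 97 = 26, hash=82+26 mod 97 = 11
Option C: s[0]='c'->'f', delta=(6-3)*7^4 mod 97 = 25, hash=82+25 mod 97 = 10
Option D: s[3]='f'->'a', delta=(1-6)*7^1 mod 97 = 62, hash=82+62 mod 97 = 47
Option E: s[1]='a'->'j', delta=(10-1)*7^3 mod 97 = 80, hash=82+80 mod 97 = 65 <-- target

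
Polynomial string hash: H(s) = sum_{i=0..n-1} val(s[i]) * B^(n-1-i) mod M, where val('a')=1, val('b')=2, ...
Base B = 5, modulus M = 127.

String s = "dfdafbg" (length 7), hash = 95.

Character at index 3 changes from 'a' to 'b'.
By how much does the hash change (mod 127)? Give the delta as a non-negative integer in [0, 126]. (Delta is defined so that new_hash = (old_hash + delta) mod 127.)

Answer: 125

Derivation:
Delta formula: (val(new) - val(old)) * B^(n-1-k) mod M
  val('b') - val('a') = 2 - 1 = 1
  B^(n-1-k) = 5^3 mod 127 = 125
  Delta = 1 * 125 mod 127 = 125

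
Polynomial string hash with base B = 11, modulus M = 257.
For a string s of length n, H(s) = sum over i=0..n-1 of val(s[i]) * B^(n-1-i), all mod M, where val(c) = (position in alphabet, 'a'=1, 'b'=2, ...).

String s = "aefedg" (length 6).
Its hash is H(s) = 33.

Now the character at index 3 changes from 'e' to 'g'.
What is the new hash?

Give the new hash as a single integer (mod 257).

Answer: 18

Derivation:
val('e') = 5, val('g') = 7
Position k = 3, exponent = n-1-k = 2
B^2 mod M = 11^2 mod 257 = 121
Delta = (7 - 5) * 121 mod 257 = 242
New hash = (33 + 242) mod 257 = 18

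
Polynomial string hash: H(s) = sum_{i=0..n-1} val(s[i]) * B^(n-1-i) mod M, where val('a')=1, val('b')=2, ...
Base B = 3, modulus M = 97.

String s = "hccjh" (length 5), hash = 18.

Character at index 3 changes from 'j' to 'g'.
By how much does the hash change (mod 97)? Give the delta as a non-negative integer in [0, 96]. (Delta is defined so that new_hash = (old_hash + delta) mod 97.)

Answer: 88

Derivation:
Delta formula: (val(new) - val(old)) * B^(n-1-k) mod M
  val('g') - val('j') = 7 - 10 = -3
  B^(n-1-k) = 3^1 mod 97 = 3
  Delta = -3 * 3 mod 97 = 88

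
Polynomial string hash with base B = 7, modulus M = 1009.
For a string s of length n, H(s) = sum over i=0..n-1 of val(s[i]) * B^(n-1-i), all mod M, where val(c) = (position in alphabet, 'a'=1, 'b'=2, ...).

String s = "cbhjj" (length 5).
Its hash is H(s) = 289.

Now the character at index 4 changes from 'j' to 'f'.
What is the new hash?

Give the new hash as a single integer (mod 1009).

Answer: 285

Derivation:
val('j') = 10, val('f') = 6
Position k = 4, exponent = n-1-k = 0
B^0 mod M = 7^0 mod 1009 = 1
Delta = (6 - 10) * 1 mod 1009 = 1005
New hash = (289 + 1005) mod 1009 = 285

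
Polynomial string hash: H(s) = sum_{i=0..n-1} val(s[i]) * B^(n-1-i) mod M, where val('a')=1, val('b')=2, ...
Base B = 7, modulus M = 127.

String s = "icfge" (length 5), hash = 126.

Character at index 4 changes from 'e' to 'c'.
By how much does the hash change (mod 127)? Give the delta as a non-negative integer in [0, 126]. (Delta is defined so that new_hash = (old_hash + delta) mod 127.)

Delta formula: (val(new) - val(old)) * B^(n-1-k) mod M
  val('c') - val('e') = 3 - 5 = -2
  B^(n-1-k) = 7^0 mod 127 = 1
  Delta = -2 * 1 mod 127 = 125

Answer: 125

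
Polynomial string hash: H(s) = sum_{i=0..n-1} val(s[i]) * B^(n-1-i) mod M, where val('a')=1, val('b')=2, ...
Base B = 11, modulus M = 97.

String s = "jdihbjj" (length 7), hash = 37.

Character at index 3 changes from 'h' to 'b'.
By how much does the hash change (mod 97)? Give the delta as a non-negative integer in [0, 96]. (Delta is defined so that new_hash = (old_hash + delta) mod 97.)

Answer: 65

Derivation:
Delta formula: (val(new) - val(old)) * B^(n-1-k) mod M
  val('b') - val('h') = 2 - 8 = -6
  B^(n-1-k) = 11^3 mod 97 = 70
  Delta = -6 * 70 mod 97 = 65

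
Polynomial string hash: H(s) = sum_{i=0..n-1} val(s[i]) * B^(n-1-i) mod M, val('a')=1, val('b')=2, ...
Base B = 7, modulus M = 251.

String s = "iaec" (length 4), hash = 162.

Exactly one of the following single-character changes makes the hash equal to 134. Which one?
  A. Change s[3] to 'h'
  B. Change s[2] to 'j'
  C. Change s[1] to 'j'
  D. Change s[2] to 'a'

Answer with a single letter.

Option A: s[3]='c'->'h', delta=(8-3)*7^0 mod 251 = 5, hash=162+5 mod 251 = 167
Option B: s[2]='e'->'j', delta=(10-5)*7^1 mod 251 = 35, hash=162+35 mod 251 = 197
Option C: s[1]='a'->'j', delta=(10-1)*7^2 mod 251 = 190, hash=162+190 mod 251 = 101
Option D: s[2]='e'->'a', delta=(1-5)*7^1 mod 251 = 223, hash=162+223 mod 251 = 134 <-- target

Answer: D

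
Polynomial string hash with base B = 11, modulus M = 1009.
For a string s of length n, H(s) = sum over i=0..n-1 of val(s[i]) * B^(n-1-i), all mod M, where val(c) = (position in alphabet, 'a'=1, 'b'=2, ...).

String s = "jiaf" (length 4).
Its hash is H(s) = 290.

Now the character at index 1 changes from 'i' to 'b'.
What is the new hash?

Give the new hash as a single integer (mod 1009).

val('i') = 9, val('b') = 2
Position k = 1, exponent = n-1-k = 2
B^2 mod M = 11^2 mod 1009 = 121
Delta = (2 - 9) * 121 mod 1009 = 162
New hash = (290 + 162) mod 1009 = 452

Answer: 452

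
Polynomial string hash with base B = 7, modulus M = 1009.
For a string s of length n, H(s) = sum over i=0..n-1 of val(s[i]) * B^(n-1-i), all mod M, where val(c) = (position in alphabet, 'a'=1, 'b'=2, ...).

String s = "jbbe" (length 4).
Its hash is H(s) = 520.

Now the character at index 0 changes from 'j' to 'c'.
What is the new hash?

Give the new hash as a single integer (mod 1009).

val('j') = 10, val('c') = 3
Position k = 0, exponent = n-1-k = 3
B^3 mod M = 7^3 mod 1009 = 343
Delta = (3 - 10) * 343 mod 1009 = 626
New hash = (520 + 626) mod 1009 = 137

Answer: 137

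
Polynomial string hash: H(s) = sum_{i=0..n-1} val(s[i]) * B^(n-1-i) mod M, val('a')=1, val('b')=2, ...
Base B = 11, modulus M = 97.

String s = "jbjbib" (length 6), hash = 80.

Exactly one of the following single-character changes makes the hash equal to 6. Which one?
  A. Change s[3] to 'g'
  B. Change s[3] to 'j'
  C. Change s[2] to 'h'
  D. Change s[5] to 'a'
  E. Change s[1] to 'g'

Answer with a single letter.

Option A: s[3]='b'->'g', delta=(7-2)*11^2 mod 97 = 23, hash=80+23 mod 97 = 6 <-- target
Option B: s[3]='b'->'j', delta=(10-2)*11^2 mod 97 = 95, hash=80+95 mod 97 = 78
Option C: s[2]='j'->'h', delta=(8-10)*11^3 mod 97 = 54, hash=80+54 mod 97 = 37
Option D: s[5]='b'->'a', delta=(1-2)*11^0 mod 97 = 96, hash=80+96 mod 97 = 79
Option E: s[1]='b'->'g', delta=(7-2)*11^4 mod 97 = 67, hash=80+67 mod 97 = 50

Answer: A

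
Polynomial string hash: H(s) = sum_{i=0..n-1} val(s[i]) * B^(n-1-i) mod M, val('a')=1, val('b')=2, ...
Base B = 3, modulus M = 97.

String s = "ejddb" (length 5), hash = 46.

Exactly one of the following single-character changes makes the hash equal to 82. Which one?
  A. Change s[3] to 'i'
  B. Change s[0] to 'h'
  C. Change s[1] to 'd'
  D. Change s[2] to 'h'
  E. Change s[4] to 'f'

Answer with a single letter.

Answer: D

Derivation:
Option A: s[3]='d'->'i', delta=(9-4)*3^1 mod 97 = 15, hash=46+15 mod 97 = 61
Option B: s[0]='e'->'h', delta=(8-5)*3^4 mod 97 = 49, hash=46+49 mod 97 = 95
Option C: s[1]='j'->'d', delta=(4-10)*3^3 mod 97 = 32, hash=46+32 mod 97 = 78
Option D: s[2]='d'->'h', delta=(8-4)*3^2 mod 97 = 36, hash=46+36 mod 97 = 82 <-- target
Option E: s[4]='b'->'f', delta=(6-2)*3^0 mod 97 = 4, hash=46+4 mod 97 = 50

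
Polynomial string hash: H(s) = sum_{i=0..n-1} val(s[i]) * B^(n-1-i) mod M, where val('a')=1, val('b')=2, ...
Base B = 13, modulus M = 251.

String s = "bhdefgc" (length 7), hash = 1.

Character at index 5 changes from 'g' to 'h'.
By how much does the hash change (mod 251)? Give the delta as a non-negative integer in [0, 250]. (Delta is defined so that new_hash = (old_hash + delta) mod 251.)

Delta formula: (val(new) - val(old)) * B^(n-1-k) mod M
  val('h') - val('g') = 8 - 7 = 1
  B^(n-1-k) = 13^1 mod 251 = 13
  Delta = 1 * 13 mod 251 = 13

Answer: 13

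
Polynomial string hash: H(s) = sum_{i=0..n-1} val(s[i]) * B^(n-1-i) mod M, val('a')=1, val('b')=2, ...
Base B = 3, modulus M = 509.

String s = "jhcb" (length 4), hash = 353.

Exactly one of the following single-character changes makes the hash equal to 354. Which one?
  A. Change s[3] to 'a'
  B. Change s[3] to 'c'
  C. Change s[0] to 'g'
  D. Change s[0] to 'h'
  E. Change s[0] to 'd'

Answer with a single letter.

Option A: s[3]='b'->'a', delta=(1-2)*3^0 mod 509 = 508, hash=353+508 mod 509 = 352
Option B: s[3]='b'->'c', delta=(3-2)*3^0 mod 509 = 1, hash=353+1 mod 509 = 354 <-- target
Option C: s[0]='j'->'g', delta=(7-10)*3^3 mod 509 = 428, hash=353+428 mod 509 = 272
Option D: s[0]='j'->'h', delta=(8-10)*3^3 mod 509 = 455, hash=353+455 mod 509 = 299
Option E: s[0]='j'->'d', delta=(4-10)*3^3 mod 509 = 347, hash=353+347 mod 509 = 191

Answer: B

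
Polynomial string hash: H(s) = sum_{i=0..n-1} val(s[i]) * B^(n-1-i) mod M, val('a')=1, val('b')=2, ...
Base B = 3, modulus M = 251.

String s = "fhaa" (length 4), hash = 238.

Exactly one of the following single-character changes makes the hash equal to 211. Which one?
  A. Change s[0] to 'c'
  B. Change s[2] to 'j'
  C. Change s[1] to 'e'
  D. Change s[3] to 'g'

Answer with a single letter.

Answer: C

Derivation:
Option A: s[0]='f'->'c', delta=(3-6)*3^3 mod 251 = 170, hash=238+170 mod 251 = 157
Option B: s[2]='a'->'j', delta=(10-1)*3^1 mod 251 = 27, hash=238+27 mod 251 = 14
Option C: s[1]='h'->'e', delta=(5-8)*3^2 mod 251 = 224, hash=238+224 mod 251 = 211 <-- target
Option D: s[3]='a'->'g', delta=(7-1)*3^0 mod 251 = 6, hash=238+6 mod 251 = 244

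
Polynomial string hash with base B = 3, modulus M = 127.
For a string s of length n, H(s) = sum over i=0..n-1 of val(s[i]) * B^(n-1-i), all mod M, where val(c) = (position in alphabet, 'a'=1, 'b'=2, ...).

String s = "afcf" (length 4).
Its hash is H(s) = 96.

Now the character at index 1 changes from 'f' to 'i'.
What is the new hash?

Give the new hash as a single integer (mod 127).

val('f') = 6, val('i') = 9
Position k = 1, exponent = n-1-k = 2
B^2 mod M = 3^2 mod 127 = 9
Delta = (9 - 6) * 9 mod 127 = 27
New hash = (96 + 27) mod 127 = 123

Answer: 123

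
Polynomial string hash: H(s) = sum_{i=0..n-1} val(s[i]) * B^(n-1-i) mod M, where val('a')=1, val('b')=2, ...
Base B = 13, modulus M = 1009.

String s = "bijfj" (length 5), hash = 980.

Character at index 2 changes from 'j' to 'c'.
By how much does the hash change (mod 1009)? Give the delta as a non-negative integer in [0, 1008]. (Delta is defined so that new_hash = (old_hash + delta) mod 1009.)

Delta formula: (val(new) - val(old)) * B^(n-1-k) mod M
  val('c') - val('j') = 3 - 10 = -7
  B^(n-1-k) = 13^2 mod 1009 = 169
  Delta = -7 * 169 mod 1009 = 835

Answer: 835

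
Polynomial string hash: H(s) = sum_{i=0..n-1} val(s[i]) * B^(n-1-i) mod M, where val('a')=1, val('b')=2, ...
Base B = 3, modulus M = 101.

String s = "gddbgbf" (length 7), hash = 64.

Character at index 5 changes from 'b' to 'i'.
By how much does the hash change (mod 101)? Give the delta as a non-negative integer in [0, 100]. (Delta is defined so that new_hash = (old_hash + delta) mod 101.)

Delta formula: (val(new) - val(old)) * B^(n-1-k) mod M
  val('i') - val('b') = 9 - 2 = 7
  B^(n-1-k) = 3^1 mod 101 = 3
  Delta = 7 * 3 mod 101 = 21

Answer: 21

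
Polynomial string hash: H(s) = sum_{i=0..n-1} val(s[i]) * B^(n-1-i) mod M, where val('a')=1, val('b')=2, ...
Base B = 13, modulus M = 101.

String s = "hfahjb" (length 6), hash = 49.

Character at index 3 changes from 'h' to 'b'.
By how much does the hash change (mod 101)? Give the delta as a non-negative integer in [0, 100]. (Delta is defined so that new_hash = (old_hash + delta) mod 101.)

Answer: 97

Derivation:
Delta formula: (val(new) - val(old)) * B^(n-1-k) mod M
  val('b') - val('h') = 2 - 8 = -6
  B^(n-1-k) = 13^2 mod 101 = 68
  Delta = -6 * 68 mod 101 = 97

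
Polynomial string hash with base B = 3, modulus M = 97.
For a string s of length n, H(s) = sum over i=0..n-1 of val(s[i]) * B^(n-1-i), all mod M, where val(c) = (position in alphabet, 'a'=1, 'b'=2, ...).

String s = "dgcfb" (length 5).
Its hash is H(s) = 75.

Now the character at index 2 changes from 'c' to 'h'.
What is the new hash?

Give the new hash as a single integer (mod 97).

val('c') = 3, val('h') = 8
Position k = 2, exponent = n-1-k = 2
B^2 mod M = 3^2 mod 97 = 9
Delta = (8 - 3) * 9 mod 97 = 45
New hash = (75 + 45) mod 97 = 23

Answer: 23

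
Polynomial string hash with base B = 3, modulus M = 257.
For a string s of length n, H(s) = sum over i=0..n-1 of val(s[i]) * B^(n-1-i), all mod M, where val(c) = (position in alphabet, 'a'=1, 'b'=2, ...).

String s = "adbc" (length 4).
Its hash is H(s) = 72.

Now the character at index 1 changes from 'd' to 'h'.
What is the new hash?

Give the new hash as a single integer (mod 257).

val('d') = 4, val('h') = 8
Position k = 1, exponent = n-1-k = 2
B^2 mod M = 3^2 mod 257 = 9
Delta = (8 - 4) * 9 mod 257 = 36
New hash = (72 + 36) mod 257 = 108

Answer: 108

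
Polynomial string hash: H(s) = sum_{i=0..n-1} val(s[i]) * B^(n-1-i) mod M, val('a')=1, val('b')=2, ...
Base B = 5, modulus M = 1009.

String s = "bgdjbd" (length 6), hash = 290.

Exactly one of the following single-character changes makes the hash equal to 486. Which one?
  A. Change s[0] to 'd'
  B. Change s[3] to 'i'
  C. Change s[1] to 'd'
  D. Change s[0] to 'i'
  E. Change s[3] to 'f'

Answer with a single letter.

Answer: A

Derivation:
Option A: s[0]='b'->'d', delta=(4-2)*5^5 mod 1009 = 196, hash=290+196 mod 1009 = 486 <-- target
Option B: s[3]='j'->'i', delta=(9-10)*5^2 mod 1009 = 984, hash=290+984 mod 1009 = 265
Option C: s[1]='g'->'d', delta=(4-7)*5^4 mod 1009 = 143, hash=290+143 mod 1009 = 433
Option D: s[0]='b'->'i', delta=(9-2)*5^5 mod 1009 = 686, hash=290+686 mod 1009 = 976
Option E: s[3]='j'->'f', delta=(6-10)*5^2 mod 1009 = 909, hash=290+909 mod 1009 = 190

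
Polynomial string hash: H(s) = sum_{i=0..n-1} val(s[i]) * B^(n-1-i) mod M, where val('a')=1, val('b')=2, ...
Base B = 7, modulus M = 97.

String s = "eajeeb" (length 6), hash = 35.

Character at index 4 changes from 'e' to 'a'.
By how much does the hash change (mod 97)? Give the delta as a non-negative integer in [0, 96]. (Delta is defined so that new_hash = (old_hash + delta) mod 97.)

Delta formula: (val(new) - val(old)) * B^(n-1-k) mod M
  val('a') - val('e') = 1 - 5 = -4
  B^(n-1-k) = 7^1 mod 97 = 7
  Delta = -4 * 7 mod 97 = 69

Answer: 69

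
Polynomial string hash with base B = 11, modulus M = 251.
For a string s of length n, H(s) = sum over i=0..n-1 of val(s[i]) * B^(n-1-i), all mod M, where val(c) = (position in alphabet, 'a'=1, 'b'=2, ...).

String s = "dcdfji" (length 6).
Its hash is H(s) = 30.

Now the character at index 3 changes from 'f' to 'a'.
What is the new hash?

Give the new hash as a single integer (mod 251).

Answer: 178

Derivation:
val('f') = 6, val('a') = 1
Position k = 3, exponent = n-1-k = 2
B^2 mod M = 11^2 mod 251 = 121
Delta = (1 - 6) * 121 mod 251 = 148
New hash = (30 + 148) mod 251 = 178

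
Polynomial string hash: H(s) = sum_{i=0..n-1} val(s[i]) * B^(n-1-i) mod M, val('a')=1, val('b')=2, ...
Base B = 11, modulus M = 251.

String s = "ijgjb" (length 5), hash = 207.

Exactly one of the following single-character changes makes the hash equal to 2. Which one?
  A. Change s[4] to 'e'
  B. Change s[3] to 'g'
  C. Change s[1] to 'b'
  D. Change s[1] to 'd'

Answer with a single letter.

Option A: s[4]='b'->'e', delta=(5-2)*11^0 mod 251 = 3, hash=207+3 mod 251 = 210
Option B: s[3]='j'->'g', delta=(7-10)*11^1 mod 251 = 218, hash=207+218 mod 251 = 174
Option C: s[1]='j'->'b', delta=(2-10)*11^3 mod 251 = 145, hash=207+145 mod 251 = 101
Option D: s[1]='j'->'d', delta=(4-10)*11^3 mod 251 = 46, hash=207+46 mod 251 = 2 <-- target

Answer: D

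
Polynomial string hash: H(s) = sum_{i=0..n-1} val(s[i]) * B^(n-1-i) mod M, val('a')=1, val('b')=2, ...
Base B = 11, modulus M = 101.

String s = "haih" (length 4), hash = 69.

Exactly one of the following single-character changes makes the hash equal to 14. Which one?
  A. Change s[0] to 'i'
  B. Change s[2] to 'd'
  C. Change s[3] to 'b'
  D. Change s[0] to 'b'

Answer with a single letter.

Answer: B

Derivation:
Option A: s[0]='h'->'i', delta=(9-8)*11^3 mod 101 = 18, hash=69+18 mod 101 = 87
Option B: s[2]='i'->'d', delta=(4-9)*11^1 mod 101 = 46, hash=69+46 mod 101 = 14 <-- target
Option C: s[3]='h'->'b', delta=(2-8)*11^0 mod 101 = 95, hash=69+95 mod 101 = 63
Option D: s[0]='h'->'b', delta=(2-8)*11^3 mod 101 = 94, hash=69+94 mod 101 = 62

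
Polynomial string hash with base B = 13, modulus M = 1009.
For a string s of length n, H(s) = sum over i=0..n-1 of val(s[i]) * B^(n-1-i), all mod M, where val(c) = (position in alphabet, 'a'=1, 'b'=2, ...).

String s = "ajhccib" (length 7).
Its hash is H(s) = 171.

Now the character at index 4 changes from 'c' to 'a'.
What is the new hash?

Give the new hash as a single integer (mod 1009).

Answer: 842

Derivation:
val('c') = 3, val('a') = 1
Position k = 4, exponent = n-1-k = 2
B^2 mod M = 13^2 mod 1009 = 169
Delta = (1 - 3) * 169 mod 1009 = 671
New hash = (171 + 671) mod 1009 = 842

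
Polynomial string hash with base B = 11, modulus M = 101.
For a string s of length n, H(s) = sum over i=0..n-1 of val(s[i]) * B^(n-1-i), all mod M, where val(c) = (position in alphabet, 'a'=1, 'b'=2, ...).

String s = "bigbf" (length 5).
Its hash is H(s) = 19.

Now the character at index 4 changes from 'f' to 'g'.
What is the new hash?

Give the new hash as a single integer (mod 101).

val('f') = 6, val('g') = 7
Position k = 4, exponent = n-1-k = 0
B^0 mod M = 11^0 mod 101 = 1
Delta = (7 - 6) * 1 mod 101 = 1
New hash = (19 + 1) mod 101 = 20

Answer: 20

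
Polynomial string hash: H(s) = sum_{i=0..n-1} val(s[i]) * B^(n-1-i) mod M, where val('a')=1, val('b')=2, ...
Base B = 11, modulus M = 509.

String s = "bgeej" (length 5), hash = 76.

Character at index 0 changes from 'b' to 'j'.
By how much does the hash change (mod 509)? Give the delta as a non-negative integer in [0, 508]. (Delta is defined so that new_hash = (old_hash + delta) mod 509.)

Delta formula: (val(new) - val(old)) * B^(n-1-k) mod M
  val('j') - val('b') = 10 - 2 = 8
  B^(n-1-k) = 11^4 mod 509 = 389
  Delta = 8 * 389 mod 509 = 58

Answer: 58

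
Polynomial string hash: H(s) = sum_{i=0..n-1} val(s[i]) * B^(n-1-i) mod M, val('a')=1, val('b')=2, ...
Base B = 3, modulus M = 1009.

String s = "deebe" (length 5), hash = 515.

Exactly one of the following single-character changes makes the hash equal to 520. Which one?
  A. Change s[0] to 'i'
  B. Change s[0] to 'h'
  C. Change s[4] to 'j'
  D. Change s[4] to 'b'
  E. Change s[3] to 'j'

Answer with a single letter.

Option A: s[0]='d'->'i', delta=(9-4)*3^4 mod 1009 = 405, hash=515+405 mod 1009 = 920
Option B: s[0]='d'->'h', delta=(8-4)*3^4 mod 1009 = 324, hash=515+324 mod 1009 = 839
Option C: s[4]='e'->'j', delta=(10-5)*3^0 mod 1009 = 5, hash=515+5 mod 1009 = 520 <-- target
Option D: s[4]='e'->'b', delta=(2-5)*3^0 mod 1009 = 1006, hash=515+1006 mod 1009 = 512
Option E: s[3]='b'->'j', delta=(10-2)*3^1 mod 1009 = 24, hash=515+24 mod 1009 = 539

Answer: C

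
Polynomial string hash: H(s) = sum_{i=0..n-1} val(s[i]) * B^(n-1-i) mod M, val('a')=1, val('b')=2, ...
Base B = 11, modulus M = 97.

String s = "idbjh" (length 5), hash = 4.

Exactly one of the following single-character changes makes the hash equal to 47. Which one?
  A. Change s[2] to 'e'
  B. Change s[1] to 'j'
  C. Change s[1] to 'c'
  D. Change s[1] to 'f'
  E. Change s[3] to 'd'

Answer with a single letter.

Answer: D

Derivation:
Option A: s[2]='b'->'e', delta=(5-2)*11^2 mod 97 = 72, hash=4+72 mod 97 = 76
Option B: s[1]='d'->'j', delta=(10-4)*11^3 mod 97 = 32, hash=4+32 mod 97 = 36
Option C: s[1]='d'->'c', delta=(3-4)*11^3 mod 97 = 27, hash=4+27 mod 97 = 31
Option D: s[1]='d'->'f', delta=(6-4)*11^3 mod 97 = 43, hash=4+43 mod 97 = 47 <-- target
Option E: s[3]='j'->'d', delta=(4-10)*11^1 mod 97 = 31, hash=4+31 mod 97 = 35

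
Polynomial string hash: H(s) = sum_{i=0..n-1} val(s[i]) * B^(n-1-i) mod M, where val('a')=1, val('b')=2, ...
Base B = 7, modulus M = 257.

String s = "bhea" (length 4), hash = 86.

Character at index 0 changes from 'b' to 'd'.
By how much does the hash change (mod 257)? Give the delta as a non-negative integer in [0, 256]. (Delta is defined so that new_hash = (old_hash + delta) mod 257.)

Delta formula: (val(new) - val(old)) * B^(n-1-k) mod M
  val('d') - val('b') = 4 - 2 = 2
  B^(n-1-k) = 7^3 mod 257 = 86
  Delta = 2 * 86 mod 257 = 172

Answer: 172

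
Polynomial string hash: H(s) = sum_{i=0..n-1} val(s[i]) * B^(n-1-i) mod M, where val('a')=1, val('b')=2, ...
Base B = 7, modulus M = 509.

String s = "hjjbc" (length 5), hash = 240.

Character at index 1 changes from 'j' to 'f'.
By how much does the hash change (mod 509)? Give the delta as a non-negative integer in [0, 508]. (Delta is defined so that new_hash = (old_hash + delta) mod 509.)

Answer: 155

Derivation:
Delta formula: (val(new) - val(old)) * B^(n-1-k) mod M
  val('f') - val('j') = 6 - 10 = -4
  B^(n-1-k) = 7^3 mod 509 = 343
  Delta = -4 * 343 mod 509 = 155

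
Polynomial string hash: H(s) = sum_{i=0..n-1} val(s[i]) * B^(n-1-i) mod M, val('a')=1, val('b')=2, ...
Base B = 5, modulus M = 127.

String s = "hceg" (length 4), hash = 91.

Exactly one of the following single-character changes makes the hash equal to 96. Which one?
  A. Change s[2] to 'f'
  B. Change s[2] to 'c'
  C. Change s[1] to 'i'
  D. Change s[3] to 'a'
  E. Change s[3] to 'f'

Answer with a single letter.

Answer: A

Derivation:
Option A: s[2]='e'->'f', delta=(6-5)*5^1 mod 127 = 5, hash=91+5 mod 127 = 96 <-- target
Option B: s[2]='e'->'c', delta=(3-5)*5^1 mod 127 = 117, hash=91+117 mod 127 = 81
Option C: s[1]='c'->'i', delta=(9-3)*5^2 mod 127 = 23, hash=91+23 mod 127 = 114
Option D: s[3]='g'->'a', delta=(1-7)*5^0 mod 127 = 121, hash=91+121 mod 127 = 85
Option E: s[3]='g'->'f', delta=(6-7)*5^0 mod 127 = 126, hash=91+126 mod 127 = 90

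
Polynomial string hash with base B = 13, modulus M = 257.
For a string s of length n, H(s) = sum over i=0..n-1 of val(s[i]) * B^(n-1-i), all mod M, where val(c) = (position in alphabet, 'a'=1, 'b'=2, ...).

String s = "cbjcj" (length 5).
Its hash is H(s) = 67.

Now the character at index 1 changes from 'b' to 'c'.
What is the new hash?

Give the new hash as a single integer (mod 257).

Answer: 208

Derivation:
val('b') = 2, val('c') = 3
Position k = 1, exponent = n-1-k = 3
B^3 mod M = 13^3 mod 257 = 141
Delta = (3 - 2) * 141 mod 257 = 141
New hash = (67 + 141) mod 257 = 208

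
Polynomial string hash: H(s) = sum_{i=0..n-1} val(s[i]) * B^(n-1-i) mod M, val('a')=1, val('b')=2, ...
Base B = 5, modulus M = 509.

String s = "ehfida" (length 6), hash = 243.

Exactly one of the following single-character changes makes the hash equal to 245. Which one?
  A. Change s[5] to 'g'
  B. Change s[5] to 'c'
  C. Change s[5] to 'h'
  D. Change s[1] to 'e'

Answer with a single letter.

Option A: s[5]='a'->'g', delta=(7-1)*5^0 mod 509 = 6, hash=243+6 mod 509 = 249
Option B: s[5]='a'->'c', delta=(3-1)*5^0 mod 509 = 2, hash=243+2 mod 509 = 245 <-- target
Option C: s[5]='a'->'h', delta=(8-1)*5^0 mod 509 = 7, hash=243+7 mod 509 = 250
Option D: s[1]='h'->'e', delta=(5-8)*5^4 mod 509 = 161, hash=243+161 mod 509 = 404

Answer: B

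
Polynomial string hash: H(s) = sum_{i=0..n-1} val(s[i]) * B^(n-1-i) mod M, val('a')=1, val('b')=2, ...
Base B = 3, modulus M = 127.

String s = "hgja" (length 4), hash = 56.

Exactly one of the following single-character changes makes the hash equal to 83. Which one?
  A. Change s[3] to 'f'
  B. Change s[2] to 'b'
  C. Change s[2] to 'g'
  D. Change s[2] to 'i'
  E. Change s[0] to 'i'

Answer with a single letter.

Option A: s[3]='a'->'f', delta=(6-1)*3^0 mod 127 = 5, hash=56+5 mod 127 = 61
Option B: s[2]='j'->'b', delta=(2-10)*3^1 mod 127 = 103, hash=56+103 mod 127 = 32
Option C: s[2]='j'->'g', delta=(7-10)*3^1 mod 127 = 118, hash=56+118 mod 127 = 47
Option D: s[2]='j'->'i', delta=(9-10)*3^1 mod 127 = 124, hash=56+124 mod 127 = 53
Option E: s[0]='h'->'i', delta=(9-8)*3^3 mod 127 = 27, hash=56+27 mod 127 = 83 <-- target

Answer: E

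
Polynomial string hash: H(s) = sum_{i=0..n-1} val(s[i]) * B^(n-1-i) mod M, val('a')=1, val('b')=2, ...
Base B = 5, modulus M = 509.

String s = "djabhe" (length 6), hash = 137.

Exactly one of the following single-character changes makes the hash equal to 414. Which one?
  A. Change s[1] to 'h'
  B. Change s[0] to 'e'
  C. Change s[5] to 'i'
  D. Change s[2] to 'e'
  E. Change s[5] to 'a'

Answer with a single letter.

Answer: A

Derivation:
Option A: s[1]='j'->'h', delta=(8-10)*5^4 mod 509 = 277, hash=137+277 mod 509 = 414 <-- target
Option B: s[0]='d'->'e', delta=(5-4)*5^5 mod 509 = 71, hash=137+71 mod 509 = 208
Option C: s[5]='e'->'i', delta=(9-5)*5^0 mod 509 = 4, hash=137+4 mod 509 = 141
Option D: s[2]='a'->'e', delta=(5-1)*5^3 mod 509 = 500, hash=137+500 mod 509 = 128
Option E: s[5]='e'->'a', delta=(1-5)*5^0 mod 509 = 505, hash=137+505 mod 509 = 133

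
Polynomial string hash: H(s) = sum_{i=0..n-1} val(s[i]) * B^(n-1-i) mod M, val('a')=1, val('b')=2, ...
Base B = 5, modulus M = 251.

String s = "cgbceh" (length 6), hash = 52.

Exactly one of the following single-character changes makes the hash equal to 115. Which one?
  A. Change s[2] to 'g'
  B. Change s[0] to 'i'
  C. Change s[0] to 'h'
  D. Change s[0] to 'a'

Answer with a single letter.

Option A: s[2]='b'->'g', delta=(7-2)*5^3 mod 251 = 123, hash=52+123 mod 251 = 175
Option B: s[0]='c'->'i', delta=(9-3)*5^5 mod 251 = 176, hash=52+176 mod 251 = 228
Option C: s[0]='c'->'h', delta=(8-3)*5^5 mod 251 = 63, hash=52+63 mod 251 = 115 <-- target
Option D: s[0]='c'->'a', delta=(1-3)*5^5 mod 251 = 25, hash=52+25 mod 251 = 77

Answer: C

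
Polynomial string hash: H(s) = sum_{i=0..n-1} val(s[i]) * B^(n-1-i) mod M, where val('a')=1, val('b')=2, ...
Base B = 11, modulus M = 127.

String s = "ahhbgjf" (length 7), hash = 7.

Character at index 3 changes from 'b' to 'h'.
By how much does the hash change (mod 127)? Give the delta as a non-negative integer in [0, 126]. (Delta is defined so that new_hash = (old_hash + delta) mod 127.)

Delta formula: (val(new) - val(old)) * B^(n-1-k) mod M
  val('h') - val('b') = 8 - 2 = 6
  B^(n-1-k) = 11^3 mod 127 = 61
  Delta = 6 * 61 mod 127 = 112

Answer: 112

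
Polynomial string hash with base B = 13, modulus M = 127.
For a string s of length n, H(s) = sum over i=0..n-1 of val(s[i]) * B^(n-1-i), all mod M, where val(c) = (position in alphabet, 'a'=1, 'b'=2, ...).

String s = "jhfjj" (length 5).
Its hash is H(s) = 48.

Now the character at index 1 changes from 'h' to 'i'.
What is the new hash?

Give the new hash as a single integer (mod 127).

Answer: 86

Derivation:
val('h') = 8, val('i') = 9
Position k = 1, exponent = n-1-k = 3
B^3 mod M = 13^3 mod 127 = 38
Delta = (9 - 8) * 38 mod 127 = 38
New hash = (48 + 38) mod 127 = 86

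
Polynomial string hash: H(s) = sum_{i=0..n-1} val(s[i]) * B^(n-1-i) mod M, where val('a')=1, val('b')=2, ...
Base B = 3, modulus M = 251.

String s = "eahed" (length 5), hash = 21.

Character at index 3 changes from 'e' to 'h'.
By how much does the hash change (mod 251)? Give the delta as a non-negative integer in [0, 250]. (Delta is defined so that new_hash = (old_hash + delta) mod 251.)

Delta formula: (val(new) - val(old)) * B^(n-1-k) mod M
  val('h') - val('e') = 8 - 5 = 3
  B^(n-1-k) = 3^1 mod 251 = 3
  Delta = 3 * 3 mod 251 = 9

Answer: 9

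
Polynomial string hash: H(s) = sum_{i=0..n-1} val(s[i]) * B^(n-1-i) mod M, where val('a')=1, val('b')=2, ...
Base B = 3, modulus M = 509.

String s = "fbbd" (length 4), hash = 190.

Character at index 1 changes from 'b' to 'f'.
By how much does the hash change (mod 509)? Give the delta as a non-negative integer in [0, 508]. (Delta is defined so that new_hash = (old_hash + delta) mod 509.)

Delta formula: (val(new) - val(old)) * B^(n-1-k) mod M
  val('f') - val('b') = 6 - 2 = 4
  B^(n-1-k) = 3^2 mod 509 = 9
  Delta = 4 * 9 mod 509 = 36

Answer: 36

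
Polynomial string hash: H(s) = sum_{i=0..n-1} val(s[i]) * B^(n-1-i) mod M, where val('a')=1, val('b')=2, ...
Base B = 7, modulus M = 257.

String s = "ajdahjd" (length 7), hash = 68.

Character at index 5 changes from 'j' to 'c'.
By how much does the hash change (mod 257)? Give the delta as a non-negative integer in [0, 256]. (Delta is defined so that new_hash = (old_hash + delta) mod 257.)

Answer: 208

Derivation:
Delta formula: (val(new) - val(old)) * B^(n-1-k) mod M
  val('c') - val('j') = 3 - 10 = -7
  B^(n-1-k) = 7^1 mod 257 = 7
  Delta = -7 * 7 mod 257 = 208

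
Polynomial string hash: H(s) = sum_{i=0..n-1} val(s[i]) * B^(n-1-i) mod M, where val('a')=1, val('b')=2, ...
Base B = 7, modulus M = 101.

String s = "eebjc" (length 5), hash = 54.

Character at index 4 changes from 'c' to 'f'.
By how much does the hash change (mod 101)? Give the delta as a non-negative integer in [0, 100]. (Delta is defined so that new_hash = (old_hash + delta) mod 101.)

Delta formula: (val(new) - val(old)) * B^(n-1-k) mod M
  val('f') - val('c') = 6 - 3 = 3
  B^(n-1-k) = 7^0 mod 101 = 1
  Delta = 3 * 1 mod 101 = 3

Answer: 3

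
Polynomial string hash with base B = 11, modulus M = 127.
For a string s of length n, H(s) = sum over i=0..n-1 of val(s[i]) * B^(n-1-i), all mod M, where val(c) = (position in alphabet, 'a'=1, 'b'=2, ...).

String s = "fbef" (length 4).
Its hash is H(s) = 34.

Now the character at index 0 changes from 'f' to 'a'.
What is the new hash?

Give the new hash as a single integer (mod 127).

val('f') = 6, val('a') = 1
Position k = 0, exponent = n-1-k = 3
B^3 mod M = 11^3 mod 127 = 61
Delta = (1 - 6) * 61 mod 127 = 76
New hash = (34 + 76) mod 127 = 110

Answer: 110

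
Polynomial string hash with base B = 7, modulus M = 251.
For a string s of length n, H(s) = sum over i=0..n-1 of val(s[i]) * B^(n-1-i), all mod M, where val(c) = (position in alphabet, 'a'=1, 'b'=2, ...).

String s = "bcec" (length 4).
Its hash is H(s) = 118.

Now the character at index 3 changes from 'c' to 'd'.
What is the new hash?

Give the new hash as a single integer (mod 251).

Answer: 119

Derivation:
val('c') = 3, val('d') = 4
Position k = 3, exponent = n-1-k = 0
B^0 mod M = 7^0 mod 251 = 1
Delta = (4 - 3) * 1 mod 251 = 1
New hash = (118 + 1) mod 251 = 119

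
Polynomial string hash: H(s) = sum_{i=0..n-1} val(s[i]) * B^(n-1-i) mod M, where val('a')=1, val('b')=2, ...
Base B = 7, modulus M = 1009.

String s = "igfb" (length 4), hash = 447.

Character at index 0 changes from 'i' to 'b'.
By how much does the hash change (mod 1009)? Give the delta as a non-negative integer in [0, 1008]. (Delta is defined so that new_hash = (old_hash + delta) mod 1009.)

Delta formula: (val(new) - val(old)) * B^(n-1-k) mod M
  val('b') - val('i') = 2 - 9 = -7
  B^(n-1-k) = 7^3 mod 1009 = 343
  Delta = -7 * 343 mod 1009 = 626

Answer: 626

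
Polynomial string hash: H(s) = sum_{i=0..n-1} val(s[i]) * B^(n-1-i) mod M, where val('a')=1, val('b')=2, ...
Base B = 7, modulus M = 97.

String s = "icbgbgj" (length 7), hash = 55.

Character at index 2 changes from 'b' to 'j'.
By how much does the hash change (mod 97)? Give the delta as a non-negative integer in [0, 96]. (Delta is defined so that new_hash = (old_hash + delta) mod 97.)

Answer: 2

Derivation:
Delta formula: (val(new) - val(old)) * B^(n-1-k) mod M
  val('j') - val('b') = 10 - 2 = 8
  B^(n-1-k) = 7^4 mod 97 = 73
  Delta = 8 * 73 mod 97 = 2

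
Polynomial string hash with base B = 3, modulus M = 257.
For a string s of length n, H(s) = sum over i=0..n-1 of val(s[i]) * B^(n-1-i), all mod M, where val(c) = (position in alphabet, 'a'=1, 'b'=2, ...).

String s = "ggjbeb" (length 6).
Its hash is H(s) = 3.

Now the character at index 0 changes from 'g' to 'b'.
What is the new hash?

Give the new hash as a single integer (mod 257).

Answer: 73

Derivation:
val('g') = 7, val('b') = 2
Position k = 0, exponent = n-1-k = 5
B^5 mod M = 3^5 mod 257 = 243
Delta = (2 - 7) * 243 mod 257 = 70
New hash = (3 + 70) mod 257 = 73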